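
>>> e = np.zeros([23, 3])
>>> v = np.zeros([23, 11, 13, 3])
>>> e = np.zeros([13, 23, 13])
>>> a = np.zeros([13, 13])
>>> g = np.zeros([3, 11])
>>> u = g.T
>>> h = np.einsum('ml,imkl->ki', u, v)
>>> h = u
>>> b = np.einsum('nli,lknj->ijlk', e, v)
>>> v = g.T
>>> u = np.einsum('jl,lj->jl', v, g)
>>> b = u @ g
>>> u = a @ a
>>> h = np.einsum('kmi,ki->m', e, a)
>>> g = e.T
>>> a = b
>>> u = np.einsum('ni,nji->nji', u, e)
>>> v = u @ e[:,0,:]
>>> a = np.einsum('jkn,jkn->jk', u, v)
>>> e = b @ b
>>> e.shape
(11, 11)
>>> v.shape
(13, 23, 13)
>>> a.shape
(13, 23)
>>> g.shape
(13, 23, 13)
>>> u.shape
(13, 23, 13)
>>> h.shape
(23,)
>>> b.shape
(11, 11)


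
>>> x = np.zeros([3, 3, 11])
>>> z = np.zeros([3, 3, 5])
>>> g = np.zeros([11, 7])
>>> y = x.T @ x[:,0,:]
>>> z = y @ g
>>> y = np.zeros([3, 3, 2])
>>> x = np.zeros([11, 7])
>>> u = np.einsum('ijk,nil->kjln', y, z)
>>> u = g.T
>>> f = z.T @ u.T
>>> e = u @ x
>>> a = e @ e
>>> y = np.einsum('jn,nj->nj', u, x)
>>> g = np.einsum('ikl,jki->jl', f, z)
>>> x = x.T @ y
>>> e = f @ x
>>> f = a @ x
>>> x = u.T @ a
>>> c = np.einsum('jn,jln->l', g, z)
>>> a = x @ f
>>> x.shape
(11, 7)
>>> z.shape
(11, 3, 7)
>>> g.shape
(11, 7)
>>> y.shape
(11, 7)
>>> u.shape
(7, 11)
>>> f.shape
(7, 7)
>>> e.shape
(7, 3, 7)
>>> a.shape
(11, 7)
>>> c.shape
(3,)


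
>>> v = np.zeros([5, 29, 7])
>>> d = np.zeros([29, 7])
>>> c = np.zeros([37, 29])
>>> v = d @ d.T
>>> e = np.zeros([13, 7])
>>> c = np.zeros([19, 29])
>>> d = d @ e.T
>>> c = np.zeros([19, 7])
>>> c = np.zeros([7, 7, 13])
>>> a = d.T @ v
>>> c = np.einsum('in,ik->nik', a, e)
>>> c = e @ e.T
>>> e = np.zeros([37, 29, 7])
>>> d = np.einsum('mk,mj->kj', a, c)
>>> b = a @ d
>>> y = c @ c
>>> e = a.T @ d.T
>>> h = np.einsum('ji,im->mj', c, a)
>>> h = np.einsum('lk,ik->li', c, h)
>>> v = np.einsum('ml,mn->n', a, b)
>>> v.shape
(13,)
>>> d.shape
(29, 13)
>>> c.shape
(13, 13)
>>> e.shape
(29, 29)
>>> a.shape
(13, 29)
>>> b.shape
(13, 13)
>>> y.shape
(13, 13)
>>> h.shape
(13, 29)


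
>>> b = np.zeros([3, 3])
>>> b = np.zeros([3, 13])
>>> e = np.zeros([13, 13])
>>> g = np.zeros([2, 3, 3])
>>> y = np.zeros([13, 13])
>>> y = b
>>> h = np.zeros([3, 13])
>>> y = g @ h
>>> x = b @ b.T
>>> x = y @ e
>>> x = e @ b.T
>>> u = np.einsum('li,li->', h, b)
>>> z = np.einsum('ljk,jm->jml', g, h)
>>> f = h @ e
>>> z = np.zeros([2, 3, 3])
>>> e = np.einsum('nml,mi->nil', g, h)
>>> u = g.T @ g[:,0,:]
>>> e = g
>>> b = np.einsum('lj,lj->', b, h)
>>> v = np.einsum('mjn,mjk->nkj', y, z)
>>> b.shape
()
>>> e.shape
(2, 3, 3)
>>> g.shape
(2, 3, 3)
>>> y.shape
(2, 3, 13)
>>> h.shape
(3, 13)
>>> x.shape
(13, 3)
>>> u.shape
(3, 3, 3)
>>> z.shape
(2, 3, 3)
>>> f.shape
(3, 13)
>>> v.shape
(13, 3, 3)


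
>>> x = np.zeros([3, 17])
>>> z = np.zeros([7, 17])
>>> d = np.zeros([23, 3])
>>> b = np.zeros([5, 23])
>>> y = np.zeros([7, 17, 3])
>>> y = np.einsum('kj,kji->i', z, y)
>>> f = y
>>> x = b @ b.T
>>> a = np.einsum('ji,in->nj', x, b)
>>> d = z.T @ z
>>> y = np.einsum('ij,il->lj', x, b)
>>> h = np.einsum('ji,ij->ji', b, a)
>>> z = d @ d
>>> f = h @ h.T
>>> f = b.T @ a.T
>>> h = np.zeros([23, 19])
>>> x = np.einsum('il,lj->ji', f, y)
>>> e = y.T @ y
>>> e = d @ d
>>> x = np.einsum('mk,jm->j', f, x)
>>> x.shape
(5,)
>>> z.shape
(17, 17)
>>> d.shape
(17, 17)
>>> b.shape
(5, 23)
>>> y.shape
(23, 5)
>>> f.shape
(23, 23)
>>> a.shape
(23, 5)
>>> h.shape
(23, 19)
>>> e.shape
(17, 17)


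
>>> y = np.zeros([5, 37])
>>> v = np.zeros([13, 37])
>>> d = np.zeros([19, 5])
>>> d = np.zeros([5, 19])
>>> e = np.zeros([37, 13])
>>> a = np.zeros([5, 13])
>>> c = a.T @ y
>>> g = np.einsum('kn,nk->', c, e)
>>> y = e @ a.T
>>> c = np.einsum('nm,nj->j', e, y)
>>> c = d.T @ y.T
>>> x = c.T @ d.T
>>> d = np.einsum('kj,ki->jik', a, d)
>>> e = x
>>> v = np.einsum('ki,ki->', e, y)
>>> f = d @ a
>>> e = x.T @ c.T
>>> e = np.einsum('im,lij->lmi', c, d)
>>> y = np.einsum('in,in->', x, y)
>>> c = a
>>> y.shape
()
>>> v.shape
()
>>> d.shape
(13, 19, 5)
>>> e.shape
(13, 37, 19)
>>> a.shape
(5, 13)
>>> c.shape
(5, 13)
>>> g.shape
()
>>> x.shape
(37, 5)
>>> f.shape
(13, 19, 13)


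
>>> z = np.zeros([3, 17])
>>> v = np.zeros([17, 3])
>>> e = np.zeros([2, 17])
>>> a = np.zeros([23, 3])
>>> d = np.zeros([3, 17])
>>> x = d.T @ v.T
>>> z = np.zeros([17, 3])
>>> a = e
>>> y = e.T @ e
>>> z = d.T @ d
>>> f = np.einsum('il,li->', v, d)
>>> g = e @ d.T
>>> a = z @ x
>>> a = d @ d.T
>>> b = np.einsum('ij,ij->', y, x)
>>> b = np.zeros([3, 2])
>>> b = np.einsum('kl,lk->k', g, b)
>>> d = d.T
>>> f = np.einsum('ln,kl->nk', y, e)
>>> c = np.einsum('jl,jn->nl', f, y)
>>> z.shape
(17, 17)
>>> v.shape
(17, 3)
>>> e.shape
(2, 17)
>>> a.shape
(3, 3)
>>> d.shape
(17, 3)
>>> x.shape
(17, 17)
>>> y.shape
(17, 17)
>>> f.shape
(17, 2)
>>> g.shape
(2, 3)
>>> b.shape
(2,)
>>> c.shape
(17, 2)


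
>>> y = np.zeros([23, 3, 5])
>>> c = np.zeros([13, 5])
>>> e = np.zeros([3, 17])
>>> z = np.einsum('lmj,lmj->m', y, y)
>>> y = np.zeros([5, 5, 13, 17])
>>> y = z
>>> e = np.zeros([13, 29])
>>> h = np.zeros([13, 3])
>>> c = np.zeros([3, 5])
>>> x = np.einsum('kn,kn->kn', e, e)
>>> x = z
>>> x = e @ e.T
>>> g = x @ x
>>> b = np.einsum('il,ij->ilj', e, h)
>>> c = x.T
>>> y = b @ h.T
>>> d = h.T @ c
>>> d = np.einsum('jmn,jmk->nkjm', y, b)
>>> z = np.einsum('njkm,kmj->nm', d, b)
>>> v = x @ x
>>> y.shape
(13, 29, 13)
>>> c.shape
(13, 13)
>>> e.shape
(13, 29)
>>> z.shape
(13, 29)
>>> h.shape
(13, 3)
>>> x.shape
(13, 13)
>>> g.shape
(13, 13)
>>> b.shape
(13, 29, 3)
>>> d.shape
(13, 3, 13, 29)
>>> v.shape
(13, 13)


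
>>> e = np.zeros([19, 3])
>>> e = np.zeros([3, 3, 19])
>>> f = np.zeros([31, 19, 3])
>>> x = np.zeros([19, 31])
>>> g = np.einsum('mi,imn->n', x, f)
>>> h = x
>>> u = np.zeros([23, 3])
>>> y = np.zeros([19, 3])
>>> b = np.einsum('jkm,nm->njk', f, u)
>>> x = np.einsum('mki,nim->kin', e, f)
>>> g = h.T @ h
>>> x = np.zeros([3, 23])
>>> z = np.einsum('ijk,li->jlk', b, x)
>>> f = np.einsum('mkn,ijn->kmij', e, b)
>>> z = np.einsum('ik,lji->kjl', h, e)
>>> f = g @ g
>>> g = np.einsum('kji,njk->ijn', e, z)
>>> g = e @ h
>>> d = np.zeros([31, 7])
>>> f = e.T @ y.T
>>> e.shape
(3, 3, 19)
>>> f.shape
(19, 3, 19)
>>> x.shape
(3, 23)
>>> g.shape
(3, 3, 31)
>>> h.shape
(19, 31)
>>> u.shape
(23, 3)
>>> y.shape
(19, 3)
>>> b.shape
(23, 31, 19)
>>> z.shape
(31, 3, 3)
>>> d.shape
(31, 7)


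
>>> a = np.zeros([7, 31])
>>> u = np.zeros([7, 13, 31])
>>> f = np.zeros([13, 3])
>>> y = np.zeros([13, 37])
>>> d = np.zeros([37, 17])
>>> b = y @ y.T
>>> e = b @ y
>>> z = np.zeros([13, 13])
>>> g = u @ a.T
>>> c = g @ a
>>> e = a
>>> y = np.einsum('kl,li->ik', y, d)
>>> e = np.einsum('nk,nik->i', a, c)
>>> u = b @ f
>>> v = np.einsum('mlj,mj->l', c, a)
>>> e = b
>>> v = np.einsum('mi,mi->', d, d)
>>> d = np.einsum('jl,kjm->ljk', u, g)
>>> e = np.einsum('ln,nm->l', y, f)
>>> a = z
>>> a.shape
(13, 13)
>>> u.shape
(13, 3)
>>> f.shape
(13, 3)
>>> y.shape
(17, 13)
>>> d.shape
(3, 13, 7)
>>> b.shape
(13, 13)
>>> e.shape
(17,)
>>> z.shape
(13, 13)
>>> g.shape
(7, 13, 7)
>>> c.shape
(7, 13, 31)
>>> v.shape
()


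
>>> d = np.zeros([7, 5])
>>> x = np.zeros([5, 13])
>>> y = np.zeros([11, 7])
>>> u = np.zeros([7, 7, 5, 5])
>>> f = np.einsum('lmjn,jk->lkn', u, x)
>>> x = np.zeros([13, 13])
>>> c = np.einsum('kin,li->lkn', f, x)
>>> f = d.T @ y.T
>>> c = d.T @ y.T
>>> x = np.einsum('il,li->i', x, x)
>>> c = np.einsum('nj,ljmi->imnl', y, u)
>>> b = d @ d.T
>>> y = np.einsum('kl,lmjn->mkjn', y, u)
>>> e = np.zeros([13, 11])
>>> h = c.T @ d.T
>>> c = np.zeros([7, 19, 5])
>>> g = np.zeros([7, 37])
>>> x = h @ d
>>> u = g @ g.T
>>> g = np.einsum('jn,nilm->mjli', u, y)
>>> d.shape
(7, 5)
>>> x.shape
(7, 11, 5, 5)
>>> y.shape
(7, 11, 5, 5)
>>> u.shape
(7, 7)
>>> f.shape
(5, 11)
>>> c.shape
(7, 19, 5)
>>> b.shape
(7, 7)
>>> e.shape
(13, 11)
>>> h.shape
(7, 11, 5, 7)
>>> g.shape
(5, 7, 5, 11)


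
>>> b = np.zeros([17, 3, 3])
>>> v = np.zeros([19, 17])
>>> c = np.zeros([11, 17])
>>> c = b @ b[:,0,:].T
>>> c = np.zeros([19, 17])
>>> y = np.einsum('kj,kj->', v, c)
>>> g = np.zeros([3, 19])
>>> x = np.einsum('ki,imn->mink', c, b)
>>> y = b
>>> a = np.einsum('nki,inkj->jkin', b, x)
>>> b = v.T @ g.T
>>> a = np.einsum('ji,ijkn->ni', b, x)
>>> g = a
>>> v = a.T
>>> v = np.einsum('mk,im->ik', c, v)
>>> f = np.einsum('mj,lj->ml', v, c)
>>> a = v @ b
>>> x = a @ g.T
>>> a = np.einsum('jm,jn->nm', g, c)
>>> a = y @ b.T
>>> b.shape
(17, 3)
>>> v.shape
(3, 17)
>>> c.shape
(19, 17)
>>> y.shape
(17, 3, 3)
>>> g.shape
(19, 3)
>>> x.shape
(3, 19)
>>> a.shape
(17, 3, 17)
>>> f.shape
(3, 19)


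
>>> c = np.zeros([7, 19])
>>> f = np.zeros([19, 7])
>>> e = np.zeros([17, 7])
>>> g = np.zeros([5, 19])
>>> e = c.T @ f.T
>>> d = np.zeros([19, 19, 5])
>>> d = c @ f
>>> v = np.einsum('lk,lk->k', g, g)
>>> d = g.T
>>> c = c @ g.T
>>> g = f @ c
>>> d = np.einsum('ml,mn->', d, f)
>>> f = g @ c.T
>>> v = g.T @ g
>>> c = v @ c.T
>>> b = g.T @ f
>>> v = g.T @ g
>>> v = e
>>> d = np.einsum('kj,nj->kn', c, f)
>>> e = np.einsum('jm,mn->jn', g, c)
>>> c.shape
(5, 7)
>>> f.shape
(19, 7)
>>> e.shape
(19, 7)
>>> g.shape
(19, 5)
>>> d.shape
(5, 19)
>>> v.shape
(19, 19)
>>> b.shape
(5, 7)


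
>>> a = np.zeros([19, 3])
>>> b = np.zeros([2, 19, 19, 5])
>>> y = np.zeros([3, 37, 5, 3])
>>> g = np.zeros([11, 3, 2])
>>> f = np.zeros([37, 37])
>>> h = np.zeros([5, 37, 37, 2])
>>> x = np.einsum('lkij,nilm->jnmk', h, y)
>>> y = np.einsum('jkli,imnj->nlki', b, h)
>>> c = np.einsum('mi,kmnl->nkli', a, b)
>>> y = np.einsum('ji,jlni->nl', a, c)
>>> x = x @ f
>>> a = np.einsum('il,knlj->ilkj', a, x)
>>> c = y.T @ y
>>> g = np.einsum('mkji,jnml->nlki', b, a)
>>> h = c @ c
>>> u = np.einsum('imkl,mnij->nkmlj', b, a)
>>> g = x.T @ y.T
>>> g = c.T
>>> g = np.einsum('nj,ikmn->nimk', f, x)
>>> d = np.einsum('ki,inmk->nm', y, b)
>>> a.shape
(19, 3, 2, 37)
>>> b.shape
(2, 19, 19, 5)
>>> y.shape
(5, 2)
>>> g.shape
(37, 2, 3, 3)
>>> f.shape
(37, 37)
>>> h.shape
(2, 2)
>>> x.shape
(2, 3, 3, 37)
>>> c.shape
(2, 2)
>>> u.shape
(3, 19, 19, 5, 37)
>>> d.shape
(19, 19)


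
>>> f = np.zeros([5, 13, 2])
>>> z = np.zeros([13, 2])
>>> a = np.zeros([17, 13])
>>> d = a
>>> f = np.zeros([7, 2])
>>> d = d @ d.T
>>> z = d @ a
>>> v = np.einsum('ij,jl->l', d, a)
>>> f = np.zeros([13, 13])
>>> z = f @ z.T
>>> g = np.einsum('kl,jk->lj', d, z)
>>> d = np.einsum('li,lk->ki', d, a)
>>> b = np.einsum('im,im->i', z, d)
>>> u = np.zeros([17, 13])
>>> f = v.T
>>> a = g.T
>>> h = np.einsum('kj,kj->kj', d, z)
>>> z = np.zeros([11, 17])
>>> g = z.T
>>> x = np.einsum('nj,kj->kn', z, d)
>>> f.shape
(13,)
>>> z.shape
(11, 17)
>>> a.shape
(13, 17)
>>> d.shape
(13, 17)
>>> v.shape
(13,)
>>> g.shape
(17, 11)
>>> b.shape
(13,)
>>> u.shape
(17, 13)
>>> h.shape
(13, 17)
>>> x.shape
(13, 11)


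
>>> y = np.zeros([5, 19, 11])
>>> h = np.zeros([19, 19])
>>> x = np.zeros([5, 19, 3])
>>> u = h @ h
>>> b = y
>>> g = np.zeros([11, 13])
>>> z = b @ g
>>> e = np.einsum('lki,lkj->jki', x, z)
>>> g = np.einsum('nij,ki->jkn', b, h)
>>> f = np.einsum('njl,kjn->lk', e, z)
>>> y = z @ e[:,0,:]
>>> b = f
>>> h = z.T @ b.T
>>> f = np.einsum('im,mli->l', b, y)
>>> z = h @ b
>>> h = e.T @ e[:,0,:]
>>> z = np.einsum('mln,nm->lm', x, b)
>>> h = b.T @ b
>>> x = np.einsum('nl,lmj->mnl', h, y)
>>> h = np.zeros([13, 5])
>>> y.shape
(5, 19, 3)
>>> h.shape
(13, 5)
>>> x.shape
(19, 5, 5)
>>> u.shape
(19, 19)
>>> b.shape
(3, 5)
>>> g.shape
(11, 19, 5)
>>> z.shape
(19, 5)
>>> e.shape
(13, 19, 3)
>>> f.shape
(19,)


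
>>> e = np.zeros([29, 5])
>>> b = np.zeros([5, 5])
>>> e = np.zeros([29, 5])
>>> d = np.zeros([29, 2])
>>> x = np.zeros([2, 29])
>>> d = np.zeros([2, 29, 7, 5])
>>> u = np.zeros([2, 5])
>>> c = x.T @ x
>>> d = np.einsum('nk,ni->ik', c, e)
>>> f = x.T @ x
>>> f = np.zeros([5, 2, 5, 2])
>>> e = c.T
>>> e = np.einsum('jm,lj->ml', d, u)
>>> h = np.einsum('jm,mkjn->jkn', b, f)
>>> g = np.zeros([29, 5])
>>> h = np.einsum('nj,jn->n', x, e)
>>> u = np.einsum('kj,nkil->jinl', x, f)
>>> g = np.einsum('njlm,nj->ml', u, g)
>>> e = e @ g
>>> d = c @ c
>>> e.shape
(29, 5)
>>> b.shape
(5, 5)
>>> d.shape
(29, 29)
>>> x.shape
(2, 29)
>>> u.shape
(29, 5, 5, 2)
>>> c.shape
(29, 29)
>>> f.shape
(5, 2, 5, 2)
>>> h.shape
(2,)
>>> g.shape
(2, 5)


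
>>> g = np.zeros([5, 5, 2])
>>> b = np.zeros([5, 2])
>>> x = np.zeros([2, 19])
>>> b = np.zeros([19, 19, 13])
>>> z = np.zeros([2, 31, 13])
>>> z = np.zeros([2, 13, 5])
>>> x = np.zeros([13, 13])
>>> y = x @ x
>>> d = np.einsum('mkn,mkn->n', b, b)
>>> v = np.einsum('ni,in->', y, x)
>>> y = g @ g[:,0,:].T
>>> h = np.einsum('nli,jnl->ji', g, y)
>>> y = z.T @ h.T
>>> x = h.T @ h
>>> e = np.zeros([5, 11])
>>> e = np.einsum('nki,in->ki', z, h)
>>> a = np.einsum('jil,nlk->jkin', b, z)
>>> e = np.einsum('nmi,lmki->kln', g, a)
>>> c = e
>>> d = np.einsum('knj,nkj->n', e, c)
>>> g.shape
(5, 5, 2)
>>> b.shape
(19, 19, 13)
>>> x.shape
(2, 2)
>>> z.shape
(2, 13, 5)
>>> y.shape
(5, 13, 5)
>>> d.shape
(19,)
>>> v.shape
()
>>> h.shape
(5, 2)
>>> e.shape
(19, 19, 5)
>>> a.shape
(19, 5, 19, 2)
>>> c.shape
(19, 19, 5)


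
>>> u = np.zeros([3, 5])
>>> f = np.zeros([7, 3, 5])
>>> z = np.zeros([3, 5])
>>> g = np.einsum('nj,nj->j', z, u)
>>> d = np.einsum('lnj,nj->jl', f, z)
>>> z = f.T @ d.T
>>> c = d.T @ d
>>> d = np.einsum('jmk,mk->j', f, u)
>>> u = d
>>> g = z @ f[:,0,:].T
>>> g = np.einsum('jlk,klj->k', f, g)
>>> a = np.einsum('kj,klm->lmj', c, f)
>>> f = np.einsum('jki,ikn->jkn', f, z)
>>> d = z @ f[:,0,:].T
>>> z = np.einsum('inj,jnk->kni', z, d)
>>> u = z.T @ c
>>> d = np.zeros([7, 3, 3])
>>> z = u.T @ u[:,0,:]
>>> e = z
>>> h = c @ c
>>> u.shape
(5, 3, 7)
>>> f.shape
(7, 3, 5)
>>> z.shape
(7, 3, 7)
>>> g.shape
(5,)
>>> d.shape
(7, 3, 3)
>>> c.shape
(7, 7)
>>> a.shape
(3, 5, 7)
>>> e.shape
(7, 3, 7)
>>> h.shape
(7, 7)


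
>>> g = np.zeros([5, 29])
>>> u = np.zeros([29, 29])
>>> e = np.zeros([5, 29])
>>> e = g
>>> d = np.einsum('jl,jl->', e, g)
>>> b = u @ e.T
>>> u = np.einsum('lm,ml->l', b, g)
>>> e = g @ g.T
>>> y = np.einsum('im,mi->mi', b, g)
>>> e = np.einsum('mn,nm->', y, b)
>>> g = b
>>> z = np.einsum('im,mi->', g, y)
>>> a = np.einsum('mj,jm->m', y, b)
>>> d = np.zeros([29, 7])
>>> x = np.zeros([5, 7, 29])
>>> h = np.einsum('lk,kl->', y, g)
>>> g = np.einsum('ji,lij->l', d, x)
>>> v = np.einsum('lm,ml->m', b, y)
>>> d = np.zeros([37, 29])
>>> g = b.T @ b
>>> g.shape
(5, 5)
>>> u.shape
(29,)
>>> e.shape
()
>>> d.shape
(37, 29)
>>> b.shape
(29, 5)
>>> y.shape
(5, 29)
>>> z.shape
()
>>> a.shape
(5,)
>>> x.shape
(5, 7, 29)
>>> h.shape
()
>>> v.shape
(5,)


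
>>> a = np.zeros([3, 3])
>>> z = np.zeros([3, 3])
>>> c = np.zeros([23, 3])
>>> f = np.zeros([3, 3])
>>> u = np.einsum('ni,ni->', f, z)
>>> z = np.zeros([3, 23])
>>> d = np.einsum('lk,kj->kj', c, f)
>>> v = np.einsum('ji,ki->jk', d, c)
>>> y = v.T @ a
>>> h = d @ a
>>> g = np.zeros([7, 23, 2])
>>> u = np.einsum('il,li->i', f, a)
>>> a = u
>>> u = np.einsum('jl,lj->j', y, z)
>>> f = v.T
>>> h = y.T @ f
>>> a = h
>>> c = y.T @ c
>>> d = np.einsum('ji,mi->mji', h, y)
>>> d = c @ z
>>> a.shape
(3, 3)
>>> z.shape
(3, 23)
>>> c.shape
(3, 3)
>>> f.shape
(23, 3)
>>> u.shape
(23,)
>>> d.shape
(3, 23)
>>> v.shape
(3, 23)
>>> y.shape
(23, 3)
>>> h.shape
(3, 3)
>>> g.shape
(7, 23, 2)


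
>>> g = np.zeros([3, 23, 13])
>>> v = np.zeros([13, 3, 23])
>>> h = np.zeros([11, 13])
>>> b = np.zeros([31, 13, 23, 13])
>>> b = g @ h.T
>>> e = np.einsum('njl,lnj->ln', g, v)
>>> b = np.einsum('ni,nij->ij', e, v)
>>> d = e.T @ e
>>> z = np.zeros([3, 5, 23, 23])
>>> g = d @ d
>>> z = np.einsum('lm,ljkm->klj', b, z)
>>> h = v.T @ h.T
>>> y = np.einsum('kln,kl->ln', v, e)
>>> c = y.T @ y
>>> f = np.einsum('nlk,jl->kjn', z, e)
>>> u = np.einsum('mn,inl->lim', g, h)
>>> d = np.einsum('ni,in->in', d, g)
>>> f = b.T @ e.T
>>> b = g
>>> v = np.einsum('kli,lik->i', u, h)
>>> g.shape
(3, 3)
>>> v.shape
(3,)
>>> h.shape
(23, 3, 11)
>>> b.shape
(3, 3)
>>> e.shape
(13, 3)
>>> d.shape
(3, 3)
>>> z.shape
(23, 3, 5)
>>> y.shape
(3, 23)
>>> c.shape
(23, 23)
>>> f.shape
(23, 13)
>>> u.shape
(11, 23, 3)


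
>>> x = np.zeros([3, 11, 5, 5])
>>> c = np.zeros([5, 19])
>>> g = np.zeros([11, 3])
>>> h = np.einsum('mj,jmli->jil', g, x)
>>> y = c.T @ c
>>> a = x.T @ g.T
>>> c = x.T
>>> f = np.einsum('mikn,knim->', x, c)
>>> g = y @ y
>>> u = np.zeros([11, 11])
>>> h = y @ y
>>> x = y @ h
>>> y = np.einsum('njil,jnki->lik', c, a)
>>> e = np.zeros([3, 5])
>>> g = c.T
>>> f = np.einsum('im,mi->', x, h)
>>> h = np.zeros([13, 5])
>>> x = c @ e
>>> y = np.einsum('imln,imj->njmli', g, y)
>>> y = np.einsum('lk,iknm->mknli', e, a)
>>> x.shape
(5, 5, 11, 5)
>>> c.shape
(5, 5, 11, 3)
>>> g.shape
(3, 11, 5, 5)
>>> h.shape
(13, 5)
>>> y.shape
(11, 5, 11, 3, 5)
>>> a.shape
(5, 5, 11, 11)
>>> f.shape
()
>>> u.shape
(11, 11)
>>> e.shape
(3, 5)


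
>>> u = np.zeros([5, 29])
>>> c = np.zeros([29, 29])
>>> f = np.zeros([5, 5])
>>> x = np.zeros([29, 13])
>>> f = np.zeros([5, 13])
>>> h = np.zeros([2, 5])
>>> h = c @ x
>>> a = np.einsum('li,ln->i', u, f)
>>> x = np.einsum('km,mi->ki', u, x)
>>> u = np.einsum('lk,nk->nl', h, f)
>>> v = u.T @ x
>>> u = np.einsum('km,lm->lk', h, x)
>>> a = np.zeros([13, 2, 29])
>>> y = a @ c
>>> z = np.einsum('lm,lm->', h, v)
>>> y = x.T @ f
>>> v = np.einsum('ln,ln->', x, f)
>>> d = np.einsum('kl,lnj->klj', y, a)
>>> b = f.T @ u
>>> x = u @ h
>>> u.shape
(5, 29)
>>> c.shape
(29, 29)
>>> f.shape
(5, 13)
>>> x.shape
(5, 13)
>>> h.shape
(29, 13)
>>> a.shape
(13, 2, 29)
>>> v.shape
()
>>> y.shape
(13, 13)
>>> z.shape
()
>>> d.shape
(13, 13, 29)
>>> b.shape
(13, 29)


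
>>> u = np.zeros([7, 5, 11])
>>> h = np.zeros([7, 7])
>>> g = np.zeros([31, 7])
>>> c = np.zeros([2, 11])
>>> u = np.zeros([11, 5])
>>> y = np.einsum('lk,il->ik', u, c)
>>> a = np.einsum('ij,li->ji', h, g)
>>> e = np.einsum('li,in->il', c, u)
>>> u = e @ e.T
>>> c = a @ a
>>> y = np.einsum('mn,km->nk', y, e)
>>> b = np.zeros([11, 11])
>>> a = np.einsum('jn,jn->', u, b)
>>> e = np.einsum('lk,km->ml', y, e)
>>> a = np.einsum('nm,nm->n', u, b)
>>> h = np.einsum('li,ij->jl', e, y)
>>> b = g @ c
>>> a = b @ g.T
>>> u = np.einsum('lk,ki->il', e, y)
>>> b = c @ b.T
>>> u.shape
(11, 2)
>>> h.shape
(11, 2)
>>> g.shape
(31, 7)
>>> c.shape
(7, 7)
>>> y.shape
(5, 11)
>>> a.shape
(31, 31)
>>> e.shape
(2, 5)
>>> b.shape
(7, 31)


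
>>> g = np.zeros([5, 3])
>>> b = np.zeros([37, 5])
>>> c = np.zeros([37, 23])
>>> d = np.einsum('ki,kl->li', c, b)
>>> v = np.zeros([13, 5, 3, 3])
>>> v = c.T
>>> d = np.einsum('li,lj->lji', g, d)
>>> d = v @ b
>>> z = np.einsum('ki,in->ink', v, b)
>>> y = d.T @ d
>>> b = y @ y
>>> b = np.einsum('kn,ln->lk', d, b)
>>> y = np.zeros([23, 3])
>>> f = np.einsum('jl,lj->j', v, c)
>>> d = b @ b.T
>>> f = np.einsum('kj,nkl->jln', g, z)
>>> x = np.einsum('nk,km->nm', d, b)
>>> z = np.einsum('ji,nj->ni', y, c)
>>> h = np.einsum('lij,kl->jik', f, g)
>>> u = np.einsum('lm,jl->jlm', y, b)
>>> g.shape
(5, 3)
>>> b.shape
(5, 23)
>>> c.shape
(37, 23)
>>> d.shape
(5, 5)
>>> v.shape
(23, 37)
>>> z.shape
(37, 3)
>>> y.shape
(23, 3)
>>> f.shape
(3, 23, 37)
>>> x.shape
(5, 23)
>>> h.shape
(37, 23, 5)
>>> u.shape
(5, 23, 3)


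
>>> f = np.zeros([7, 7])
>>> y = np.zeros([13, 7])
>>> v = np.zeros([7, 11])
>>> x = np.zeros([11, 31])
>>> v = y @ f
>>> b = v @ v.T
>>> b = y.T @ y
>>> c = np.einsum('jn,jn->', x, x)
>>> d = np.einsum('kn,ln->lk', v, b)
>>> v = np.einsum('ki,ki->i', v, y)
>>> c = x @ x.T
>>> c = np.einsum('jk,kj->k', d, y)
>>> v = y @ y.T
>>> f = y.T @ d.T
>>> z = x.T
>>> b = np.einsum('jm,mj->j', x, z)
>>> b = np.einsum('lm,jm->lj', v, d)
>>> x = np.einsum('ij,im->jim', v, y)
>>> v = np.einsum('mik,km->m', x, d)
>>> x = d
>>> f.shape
(7, 7)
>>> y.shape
(13, 7)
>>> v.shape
(13,)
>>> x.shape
(7, 13)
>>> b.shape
(13, 7)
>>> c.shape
(13,)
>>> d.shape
(7, 13)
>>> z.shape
(31, 11)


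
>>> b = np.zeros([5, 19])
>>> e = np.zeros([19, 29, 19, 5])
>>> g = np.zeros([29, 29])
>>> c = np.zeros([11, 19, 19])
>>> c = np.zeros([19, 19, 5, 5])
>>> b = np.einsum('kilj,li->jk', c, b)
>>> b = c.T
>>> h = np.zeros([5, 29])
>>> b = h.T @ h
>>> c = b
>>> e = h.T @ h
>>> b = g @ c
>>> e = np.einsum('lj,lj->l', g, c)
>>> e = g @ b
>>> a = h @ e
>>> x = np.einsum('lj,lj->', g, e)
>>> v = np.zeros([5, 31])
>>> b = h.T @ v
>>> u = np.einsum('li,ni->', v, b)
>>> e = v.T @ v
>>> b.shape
(29, 31)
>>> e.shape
(31, 31)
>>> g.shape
(29, 29)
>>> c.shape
(29, 29)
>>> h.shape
(5, 29)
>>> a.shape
(5, 29)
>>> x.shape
()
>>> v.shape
(5, 31)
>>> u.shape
()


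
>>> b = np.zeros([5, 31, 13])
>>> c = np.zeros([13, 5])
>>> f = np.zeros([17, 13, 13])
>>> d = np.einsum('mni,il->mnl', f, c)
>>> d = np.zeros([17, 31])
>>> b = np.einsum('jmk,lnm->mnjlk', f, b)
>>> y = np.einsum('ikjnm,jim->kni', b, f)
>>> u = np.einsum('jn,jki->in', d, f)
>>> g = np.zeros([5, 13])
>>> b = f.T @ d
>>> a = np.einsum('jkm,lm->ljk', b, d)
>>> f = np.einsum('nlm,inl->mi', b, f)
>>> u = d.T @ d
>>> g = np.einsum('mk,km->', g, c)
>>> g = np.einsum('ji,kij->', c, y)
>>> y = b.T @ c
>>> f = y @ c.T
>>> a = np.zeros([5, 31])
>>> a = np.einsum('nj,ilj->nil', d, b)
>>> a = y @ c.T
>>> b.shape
(13, 13, 31)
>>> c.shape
(13, 5)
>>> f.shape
(31, 13, 13)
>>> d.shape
(17, 31)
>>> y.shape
(31, 13, 5)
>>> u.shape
(31, 31)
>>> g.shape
()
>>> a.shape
(31, 13, 13)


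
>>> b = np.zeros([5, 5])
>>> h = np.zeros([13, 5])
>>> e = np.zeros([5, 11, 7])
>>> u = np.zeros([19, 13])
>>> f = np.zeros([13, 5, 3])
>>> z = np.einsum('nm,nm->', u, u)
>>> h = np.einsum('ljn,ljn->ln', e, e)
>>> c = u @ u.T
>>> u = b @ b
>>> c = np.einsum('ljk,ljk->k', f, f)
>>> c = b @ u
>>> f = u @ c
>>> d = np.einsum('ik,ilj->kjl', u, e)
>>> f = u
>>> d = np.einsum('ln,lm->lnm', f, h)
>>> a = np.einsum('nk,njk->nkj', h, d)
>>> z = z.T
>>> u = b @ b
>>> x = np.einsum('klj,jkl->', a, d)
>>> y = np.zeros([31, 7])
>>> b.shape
(5, 5)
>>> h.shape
(5, 7)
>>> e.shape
(5, 11, 7)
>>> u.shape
(5, 5)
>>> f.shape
(5, 5)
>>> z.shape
()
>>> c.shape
(5, 5)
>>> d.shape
(5, 5, 7)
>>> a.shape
(5, 7, 5)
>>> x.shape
()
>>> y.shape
(31, 7)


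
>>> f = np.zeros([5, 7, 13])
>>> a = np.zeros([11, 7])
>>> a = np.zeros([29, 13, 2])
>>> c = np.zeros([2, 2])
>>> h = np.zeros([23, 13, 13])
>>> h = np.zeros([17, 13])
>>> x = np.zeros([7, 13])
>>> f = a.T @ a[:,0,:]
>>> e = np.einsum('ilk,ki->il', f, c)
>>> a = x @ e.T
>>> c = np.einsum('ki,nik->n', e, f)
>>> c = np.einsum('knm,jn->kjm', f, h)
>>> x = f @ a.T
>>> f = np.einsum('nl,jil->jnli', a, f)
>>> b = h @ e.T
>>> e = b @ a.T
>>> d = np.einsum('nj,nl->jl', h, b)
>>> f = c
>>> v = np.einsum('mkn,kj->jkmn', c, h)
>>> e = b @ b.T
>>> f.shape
(2, 17, 2)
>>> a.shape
(7, 2)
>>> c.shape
(2, 17, 2)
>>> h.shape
(17, 13)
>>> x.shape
(2, 13, 7)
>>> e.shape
(17, 17)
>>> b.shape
(17, 2)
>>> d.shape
(13, 2)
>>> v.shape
(13, 17, 2, 2)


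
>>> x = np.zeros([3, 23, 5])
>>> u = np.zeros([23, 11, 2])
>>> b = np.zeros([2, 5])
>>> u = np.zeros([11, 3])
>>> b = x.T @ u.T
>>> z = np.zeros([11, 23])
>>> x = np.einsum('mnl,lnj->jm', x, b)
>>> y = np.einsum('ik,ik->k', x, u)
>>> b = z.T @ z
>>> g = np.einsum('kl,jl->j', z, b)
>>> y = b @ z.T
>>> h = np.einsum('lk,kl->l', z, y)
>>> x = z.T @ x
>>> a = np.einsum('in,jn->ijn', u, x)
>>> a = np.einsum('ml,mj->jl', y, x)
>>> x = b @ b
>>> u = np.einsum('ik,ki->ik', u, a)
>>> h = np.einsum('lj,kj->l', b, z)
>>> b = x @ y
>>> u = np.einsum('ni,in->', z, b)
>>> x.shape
(23, 23)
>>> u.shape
()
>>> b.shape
(23, 11)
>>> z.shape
(11, 23)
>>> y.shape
(23, 11)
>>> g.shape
(23,)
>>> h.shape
(23,)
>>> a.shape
(3, 11)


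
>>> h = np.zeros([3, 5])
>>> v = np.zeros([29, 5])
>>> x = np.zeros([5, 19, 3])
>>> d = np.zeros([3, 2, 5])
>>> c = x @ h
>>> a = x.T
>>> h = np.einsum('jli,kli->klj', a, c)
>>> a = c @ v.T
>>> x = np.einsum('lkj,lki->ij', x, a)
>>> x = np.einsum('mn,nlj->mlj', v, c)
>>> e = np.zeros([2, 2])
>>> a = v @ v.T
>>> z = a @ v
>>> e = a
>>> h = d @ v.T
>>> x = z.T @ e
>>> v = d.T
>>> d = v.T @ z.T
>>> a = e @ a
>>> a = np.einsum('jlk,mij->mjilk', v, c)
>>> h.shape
(3, 2, 29)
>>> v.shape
(5, 2, 3)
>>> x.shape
(5, 29)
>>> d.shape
(3, 2, 29)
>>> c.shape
(5, 19, 5)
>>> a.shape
(5, 5, 19, 2, 3)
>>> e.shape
(29, 29)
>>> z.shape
(29, 5)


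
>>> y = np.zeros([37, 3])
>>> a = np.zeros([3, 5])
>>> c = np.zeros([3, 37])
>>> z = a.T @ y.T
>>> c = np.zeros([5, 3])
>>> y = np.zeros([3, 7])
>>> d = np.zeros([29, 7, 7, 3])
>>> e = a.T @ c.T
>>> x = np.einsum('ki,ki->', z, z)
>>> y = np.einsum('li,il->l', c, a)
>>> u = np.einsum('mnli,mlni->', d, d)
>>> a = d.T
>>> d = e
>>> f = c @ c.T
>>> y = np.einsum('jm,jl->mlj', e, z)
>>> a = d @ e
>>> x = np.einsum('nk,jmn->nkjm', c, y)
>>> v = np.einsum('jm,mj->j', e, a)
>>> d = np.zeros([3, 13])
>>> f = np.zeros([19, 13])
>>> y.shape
(5, 37, 5)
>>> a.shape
(5, 5)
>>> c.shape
(5, 3)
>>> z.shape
(5, 37)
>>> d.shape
(3, 13)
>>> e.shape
(5, 5)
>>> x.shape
(5, 3, 5, 37)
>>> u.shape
()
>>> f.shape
(19, 13)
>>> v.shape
(5,)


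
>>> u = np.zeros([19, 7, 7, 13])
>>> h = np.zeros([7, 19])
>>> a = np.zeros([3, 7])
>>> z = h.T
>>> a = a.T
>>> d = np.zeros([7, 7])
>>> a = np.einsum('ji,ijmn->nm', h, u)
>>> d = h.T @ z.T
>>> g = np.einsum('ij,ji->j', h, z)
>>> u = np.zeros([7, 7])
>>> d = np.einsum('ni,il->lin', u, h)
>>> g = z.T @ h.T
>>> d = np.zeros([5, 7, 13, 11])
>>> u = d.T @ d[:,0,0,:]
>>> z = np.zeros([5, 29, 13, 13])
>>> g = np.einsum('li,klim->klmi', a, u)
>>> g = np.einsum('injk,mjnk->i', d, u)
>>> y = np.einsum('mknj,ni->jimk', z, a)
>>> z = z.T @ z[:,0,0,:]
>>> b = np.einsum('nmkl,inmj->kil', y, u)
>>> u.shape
(11, 13, 7, 11)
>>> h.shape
(7, 19)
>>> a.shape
(13, 7)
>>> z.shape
(13, 13, 29, 13)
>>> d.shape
(5, 7, 13, 11)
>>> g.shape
(5,)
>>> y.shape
(13, 7, 5, 29)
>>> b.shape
(5, 11, 29)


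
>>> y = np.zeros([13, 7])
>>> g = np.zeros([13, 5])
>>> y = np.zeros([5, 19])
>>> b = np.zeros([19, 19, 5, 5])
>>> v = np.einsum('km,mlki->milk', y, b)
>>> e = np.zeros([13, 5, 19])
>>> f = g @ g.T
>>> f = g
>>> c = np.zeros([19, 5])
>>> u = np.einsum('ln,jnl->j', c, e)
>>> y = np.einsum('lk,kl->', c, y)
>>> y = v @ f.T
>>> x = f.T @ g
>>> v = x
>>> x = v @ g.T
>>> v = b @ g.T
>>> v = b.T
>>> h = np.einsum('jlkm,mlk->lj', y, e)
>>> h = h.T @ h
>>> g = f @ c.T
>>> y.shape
(19, 5, 19, 13)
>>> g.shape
(13, 19)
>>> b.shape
(19, 19, 5, 5)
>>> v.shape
(5, 5, 19, 19)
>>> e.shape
(13, 5, 19)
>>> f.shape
(13, 5)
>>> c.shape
(19, 5)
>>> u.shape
(13,)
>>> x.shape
(5, 13)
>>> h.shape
(19, 19)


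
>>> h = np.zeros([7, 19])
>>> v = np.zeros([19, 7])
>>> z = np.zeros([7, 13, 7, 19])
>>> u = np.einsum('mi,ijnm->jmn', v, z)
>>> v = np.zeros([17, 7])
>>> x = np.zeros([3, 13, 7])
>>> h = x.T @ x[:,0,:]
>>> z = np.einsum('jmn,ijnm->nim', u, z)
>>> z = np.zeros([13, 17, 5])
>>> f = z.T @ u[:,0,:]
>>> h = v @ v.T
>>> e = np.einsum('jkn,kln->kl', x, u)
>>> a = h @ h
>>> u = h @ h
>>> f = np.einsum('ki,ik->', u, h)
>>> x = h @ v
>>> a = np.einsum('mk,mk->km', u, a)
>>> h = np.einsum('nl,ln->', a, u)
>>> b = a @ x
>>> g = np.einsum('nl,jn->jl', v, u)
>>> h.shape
()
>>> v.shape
(17, 7)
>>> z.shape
(13, 17, 5)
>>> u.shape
(17, 17)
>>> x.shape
(17, 7)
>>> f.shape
()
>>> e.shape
(13, 19)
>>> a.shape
(17, 17)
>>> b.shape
(17, 7)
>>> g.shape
(17, 7)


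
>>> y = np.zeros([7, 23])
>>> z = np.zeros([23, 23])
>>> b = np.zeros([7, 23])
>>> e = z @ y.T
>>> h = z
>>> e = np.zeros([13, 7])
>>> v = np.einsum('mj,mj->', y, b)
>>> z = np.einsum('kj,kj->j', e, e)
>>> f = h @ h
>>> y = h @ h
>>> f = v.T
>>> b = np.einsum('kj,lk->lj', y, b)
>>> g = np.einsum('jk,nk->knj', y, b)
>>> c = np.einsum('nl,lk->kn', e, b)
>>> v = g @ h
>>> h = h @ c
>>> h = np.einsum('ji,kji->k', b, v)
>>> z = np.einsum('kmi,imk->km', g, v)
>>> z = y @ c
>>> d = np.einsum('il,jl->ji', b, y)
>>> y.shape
(23, 23)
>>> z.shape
(23, 13)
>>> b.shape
(7, 23)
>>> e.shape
(13, 7)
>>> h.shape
(23,)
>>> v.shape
(23, 7, 23)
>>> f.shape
()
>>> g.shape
(23, 7, 23)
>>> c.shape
(23, 13)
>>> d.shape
(23, 7)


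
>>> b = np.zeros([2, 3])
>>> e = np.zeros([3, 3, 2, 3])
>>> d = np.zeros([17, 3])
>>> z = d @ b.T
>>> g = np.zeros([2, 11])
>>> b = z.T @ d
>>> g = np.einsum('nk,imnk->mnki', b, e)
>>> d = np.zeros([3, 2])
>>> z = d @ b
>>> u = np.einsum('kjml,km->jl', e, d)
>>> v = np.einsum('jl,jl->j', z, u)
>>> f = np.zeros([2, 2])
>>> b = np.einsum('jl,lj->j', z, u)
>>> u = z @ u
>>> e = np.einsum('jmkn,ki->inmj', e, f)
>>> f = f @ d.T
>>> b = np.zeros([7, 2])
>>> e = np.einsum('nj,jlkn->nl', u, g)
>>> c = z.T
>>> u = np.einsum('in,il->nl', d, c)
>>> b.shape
(7, 2)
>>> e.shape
(3, 2)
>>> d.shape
(3, 2)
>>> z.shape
(3, 3)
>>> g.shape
(3, 2, 3, 3)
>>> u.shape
(2, 3)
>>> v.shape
(3,)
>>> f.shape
(2, 3)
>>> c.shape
(3, 3)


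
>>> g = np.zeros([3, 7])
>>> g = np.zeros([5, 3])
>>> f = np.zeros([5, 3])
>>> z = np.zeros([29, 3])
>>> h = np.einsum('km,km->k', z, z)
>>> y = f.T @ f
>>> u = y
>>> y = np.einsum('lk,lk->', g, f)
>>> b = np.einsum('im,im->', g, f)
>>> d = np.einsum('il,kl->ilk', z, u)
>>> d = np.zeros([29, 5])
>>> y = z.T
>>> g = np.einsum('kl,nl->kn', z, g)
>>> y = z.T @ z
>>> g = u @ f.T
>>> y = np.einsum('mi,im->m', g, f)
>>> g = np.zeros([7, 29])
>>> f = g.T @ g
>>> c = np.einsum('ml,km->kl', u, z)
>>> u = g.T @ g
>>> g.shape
(7, 29)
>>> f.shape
(29, 29)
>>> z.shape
(29, 3)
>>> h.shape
(29,)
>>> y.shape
(3,)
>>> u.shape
(29, 29)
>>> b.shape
()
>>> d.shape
(29, 5)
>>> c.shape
(29, 3)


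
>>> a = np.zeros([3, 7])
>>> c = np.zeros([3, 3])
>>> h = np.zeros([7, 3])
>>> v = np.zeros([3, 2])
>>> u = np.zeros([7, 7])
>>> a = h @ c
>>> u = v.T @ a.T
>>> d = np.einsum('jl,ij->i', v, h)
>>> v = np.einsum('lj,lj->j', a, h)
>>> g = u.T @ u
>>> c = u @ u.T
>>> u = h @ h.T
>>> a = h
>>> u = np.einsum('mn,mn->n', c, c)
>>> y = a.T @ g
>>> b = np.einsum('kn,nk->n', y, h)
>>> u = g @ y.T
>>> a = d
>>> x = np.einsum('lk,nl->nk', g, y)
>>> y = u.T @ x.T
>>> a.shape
(7,)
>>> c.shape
(2, 2)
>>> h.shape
(7, 3)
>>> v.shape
(3,)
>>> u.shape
(7, 3)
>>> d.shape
(7,)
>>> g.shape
(7, 7)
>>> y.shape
(3, 3)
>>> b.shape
(7,)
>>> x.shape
(3, 7)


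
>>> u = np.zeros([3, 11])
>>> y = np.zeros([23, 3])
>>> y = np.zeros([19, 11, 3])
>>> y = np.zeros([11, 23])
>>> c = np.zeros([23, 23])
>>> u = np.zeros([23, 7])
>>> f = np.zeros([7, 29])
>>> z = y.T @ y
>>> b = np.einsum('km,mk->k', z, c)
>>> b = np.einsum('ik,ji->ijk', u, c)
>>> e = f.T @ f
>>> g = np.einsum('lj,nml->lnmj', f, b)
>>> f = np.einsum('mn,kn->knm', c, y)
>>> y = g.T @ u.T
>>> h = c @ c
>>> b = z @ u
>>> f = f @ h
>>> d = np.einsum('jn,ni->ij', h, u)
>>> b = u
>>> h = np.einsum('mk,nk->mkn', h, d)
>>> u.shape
(23, 7)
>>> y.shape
(29, 23, 23, 23)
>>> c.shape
(23, 23)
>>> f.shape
(11, 23, 23)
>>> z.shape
(23, 23)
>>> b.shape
(23, 7)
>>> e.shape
(29, 29)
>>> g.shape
(7, 23, 23, 29)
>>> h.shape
(23, 23, 7)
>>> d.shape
(7, 23)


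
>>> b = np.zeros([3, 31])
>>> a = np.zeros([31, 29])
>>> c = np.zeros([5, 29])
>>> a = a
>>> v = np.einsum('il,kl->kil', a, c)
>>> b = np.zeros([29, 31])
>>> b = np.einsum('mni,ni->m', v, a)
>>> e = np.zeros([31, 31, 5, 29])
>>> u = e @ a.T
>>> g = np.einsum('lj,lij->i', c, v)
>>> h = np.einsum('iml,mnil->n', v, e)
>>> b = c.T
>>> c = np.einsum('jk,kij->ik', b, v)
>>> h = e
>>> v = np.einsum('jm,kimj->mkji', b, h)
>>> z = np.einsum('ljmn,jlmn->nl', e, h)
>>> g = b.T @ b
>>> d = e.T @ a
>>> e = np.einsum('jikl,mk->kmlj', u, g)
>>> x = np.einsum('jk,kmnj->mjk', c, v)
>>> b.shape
(29, 5)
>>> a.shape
(31, 29)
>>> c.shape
(31, 5)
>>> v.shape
(5, 31, 29, 31)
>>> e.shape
(5, 5, 31, 31)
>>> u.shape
(31, 31, 5, 31)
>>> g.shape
(5, 5)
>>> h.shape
(31, 31, 5, 29)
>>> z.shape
(29, 31)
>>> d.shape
(29, 5, 31, 29)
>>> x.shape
(31, 31, 5)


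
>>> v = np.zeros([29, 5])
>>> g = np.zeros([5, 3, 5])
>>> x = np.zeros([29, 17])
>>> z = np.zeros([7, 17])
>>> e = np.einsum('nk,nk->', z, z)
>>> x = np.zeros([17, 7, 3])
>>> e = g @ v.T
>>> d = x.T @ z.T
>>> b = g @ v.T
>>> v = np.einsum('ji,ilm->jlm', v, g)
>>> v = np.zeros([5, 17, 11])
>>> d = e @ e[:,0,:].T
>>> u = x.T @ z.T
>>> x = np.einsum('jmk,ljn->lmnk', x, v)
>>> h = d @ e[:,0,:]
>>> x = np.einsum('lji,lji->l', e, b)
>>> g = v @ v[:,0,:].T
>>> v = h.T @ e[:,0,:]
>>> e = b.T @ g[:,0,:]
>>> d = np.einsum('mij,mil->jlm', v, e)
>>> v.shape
(29, 3, 29)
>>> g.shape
(5, 17, 5)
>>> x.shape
(5,)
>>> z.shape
(7, 17)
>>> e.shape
(29, 3, 5)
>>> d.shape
(29, 5, 29)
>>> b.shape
(5, 3, 29)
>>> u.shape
(3, 7, 7)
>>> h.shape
(5, 3, 29)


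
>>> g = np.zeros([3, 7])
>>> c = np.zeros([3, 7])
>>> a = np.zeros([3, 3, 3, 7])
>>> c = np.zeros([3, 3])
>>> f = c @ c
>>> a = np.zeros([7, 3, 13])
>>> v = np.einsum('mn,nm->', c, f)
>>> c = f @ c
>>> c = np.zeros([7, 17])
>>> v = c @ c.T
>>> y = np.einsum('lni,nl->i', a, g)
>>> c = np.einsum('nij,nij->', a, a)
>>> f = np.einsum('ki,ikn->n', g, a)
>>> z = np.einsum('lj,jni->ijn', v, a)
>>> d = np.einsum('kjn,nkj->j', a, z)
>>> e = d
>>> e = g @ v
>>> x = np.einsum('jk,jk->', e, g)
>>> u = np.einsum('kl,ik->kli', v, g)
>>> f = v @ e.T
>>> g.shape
(3, 7)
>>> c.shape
()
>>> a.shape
(7, 3, 13)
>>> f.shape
(7, 3)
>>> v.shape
(7, 7)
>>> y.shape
(13,)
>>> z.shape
(13, 7, 3)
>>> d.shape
(3,)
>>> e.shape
(3, 7)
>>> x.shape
()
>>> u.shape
(7, 7, 3)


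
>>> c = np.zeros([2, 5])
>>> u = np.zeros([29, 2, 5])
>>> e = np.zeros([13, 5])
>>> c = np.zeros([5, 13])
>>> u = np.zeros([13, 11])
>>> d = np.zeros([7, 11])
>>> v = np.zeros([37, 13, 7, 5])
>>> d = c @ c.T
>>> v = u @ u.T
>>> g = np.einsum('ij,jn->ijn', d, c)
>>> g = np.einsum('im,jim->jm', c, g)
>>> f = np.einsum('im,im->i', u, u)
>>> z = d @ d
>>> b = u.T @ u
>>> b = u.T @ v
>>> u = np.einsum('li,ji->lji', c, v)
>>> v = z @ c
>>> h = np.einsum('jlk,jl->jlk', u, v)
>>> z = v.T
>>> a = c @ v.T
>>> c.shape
(5, 13)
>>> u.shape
(5, 13, 13)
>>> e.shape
(13, 5)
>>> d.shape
(5, 5)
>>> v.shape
(5, 13)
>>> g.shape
(5, 13)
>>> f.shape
(13,)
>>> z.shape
(13, 5)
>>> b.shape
(11, 13)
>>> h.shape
(5, 13, 13)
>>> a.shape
(5, 5)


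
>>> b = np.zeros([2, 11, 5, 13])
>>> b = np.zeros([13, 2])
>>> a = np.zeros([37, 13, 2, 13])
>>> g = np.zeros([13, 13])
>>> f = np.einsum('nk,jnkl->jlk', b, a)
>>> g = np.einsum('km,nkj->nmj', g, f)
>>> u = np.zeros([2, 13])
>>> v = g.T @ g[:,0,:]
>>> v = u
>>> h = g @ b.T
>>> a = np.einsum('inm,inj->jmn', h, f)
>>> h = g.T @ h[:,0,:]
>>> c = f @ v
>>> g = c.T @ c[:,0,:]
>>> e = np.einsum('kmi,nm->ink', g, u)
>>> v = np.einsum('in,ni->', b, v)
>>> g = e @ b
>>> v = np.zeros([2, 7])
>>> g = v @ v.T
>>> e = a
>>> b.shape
(13, 2)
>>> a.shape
(2, 13, 13)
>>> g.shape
(2, 2)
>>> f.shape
(37, 13, 2)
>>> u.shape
(2, 13)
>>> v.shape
(2, 7)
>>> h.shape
(2, 13, 13)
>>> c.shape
(37, 13, 13)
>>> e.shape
(2, 13, 13)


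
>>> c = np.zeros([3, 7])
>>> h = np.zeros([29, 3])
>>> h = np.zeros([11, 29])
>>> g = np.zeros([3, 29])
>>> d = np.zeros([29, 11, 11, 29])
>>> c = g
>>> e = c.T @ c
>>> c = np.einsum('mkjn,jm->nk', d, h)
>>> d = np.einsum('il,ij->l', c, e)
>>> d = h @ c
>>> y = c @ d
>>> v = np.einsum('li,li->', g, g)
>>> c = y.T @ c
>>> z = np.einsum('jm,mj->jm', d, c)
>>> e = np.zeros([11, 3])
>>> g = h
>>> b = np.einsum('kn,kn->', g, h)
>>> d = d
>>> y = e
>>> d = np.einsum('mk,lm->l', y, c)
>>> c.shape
(11, 11)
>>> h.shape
(11, 29)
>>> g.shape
(11, 29)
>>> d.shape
(11,)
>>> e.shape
(11, 3)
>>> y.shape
(11, 3)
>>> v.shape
()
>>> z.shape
(11, 11)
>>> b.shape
()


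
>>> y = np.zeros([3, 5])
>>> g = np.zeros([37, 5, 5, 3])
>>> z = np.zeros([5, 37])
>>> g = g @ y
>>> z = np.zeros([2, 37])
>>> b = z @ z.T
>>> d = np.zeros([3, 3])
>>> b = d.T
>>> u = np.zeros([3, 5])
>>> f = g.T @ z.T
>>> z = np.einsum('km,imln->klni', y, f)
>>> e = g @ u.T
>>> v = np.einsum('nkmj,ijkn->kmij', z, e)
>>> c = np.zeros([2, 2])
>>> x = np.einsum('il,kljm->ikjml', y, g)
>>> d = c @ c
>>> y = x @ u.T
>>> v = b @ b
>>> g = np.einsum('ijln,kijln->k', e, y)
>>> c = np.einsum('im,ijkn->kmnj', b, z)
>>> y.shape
(3, 37, 5, 5, 3)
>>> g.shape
(3,)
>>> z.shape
(3, 5, 2, 5)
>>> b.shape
(3, 3)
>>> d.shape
(2, 2)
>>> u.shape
(3, 5)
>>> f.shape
(5, 5, 5, 2)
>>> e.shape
(37, 5, 5, 3)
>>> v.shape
(3, 3)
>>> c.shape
(2, 3, 5, 5)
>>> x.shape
(3, 37, 5, 5, 5)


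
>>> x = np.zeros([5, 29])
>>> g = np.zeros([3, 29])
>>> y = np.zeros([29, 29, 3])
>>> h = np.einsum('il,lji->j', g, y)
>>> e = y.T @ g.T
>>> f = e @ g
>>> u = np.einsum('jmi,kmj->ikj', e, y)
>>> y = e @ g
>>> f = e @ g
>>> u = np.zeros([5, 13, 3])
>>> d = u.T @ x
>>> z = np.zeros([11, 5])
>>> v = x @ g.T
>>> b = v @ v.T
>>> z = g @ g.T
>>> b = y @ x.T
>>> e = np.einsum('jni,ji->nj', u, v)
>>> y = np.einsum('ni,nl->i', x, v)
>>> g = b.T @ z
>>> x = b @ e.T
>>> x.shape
(3, 29, 13)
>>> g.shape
(5, 29, 3)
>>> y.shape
(29,)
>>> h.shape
(29,)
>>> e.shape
(13, 5)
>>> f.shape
(3, 29, 29)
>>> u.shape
(5, 13, 3)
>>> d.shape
(3, 13, 29)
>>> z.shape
(3, 3)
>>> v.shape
(5, 3)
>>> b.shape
(3, 29, 5)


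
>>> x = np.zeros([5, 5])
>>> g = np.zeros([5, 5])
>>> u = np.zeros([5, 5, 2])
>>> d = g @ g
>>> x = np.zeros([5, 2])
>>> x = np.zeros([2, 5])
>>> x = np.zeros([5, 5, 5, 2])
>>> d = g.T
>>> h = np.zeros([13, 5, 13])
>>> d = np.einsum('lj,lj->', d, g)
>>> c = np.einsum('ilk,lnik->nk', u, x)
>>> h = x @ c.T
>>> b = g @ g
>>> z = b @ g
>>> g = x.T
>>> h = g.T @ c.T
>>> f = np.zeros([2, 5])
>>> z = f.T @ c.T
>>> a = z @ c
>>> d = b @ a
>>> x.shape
(5, 5, 5, 2)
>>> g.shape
(2, 5, 5, 5)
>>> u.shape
(5, 5, 2)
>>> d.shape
(5, 2)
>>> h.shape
(5, 5, 5, 5)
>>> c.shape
(5, 2)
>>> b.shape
(5, 5)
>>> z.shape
(5, 5)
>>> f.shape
(2, 5)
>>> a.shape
(5, 2)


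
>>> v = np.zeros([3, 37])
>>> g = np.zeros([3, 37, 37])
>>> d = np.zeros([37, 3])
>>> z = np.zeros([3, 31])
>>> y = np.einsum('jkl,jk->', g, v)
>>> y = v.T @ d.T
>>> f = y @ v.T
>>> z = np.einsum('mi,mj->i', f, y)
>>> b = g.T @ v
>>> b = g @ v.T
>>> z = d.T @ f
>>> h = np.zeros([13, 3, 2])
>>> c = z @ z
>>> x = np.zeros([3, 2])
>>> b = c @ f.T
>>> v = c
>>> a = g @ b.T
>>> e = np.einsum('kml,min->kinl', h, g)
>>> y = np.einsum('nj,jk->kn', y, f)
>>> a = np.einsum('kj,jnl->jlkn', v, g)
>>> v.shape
(3, 3)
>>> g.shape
(3, 37, 37)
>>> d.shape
(37, 3)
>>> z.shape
(3, 3)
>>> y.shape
(3, 37)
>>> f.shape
(37, 3)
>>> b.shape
(3, 37)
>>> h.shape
(13, 3, 2)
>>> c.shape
(3, 3)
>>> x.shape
(3, 2)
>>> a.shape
(3, 37, 3, 37)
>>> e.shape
(13, 37, 37, 2)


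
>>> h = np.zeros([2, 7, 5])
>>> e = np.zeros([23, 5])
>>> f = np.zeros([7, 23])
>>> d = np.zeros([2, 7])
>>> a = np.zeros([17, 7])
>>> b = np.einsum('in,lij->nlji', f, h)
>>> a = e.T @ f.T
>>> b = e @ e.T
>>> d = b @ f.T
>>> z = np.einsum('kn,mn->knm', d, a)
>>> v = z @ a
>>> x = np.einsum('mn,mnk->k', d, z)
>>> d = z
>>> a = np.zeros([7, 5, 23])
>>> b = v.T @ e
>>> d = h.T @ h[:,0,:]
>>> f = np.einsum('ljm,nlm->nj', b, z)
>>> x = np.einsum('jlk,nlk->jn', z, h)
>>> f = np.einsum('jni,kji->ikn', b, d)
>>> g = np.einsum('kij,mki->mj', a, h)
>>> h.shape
(2, 7, 5)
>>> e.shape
(23, 5)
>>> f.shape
(5, 5, 7)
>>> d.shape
(5, 7, 5)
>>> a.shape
(7, 5, 23)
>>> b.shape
(7, 7, 5)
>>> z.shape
(23, 7, 5)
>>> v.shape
(23, 7, 7)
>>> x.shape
(23, 2)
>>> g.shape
(2, 23)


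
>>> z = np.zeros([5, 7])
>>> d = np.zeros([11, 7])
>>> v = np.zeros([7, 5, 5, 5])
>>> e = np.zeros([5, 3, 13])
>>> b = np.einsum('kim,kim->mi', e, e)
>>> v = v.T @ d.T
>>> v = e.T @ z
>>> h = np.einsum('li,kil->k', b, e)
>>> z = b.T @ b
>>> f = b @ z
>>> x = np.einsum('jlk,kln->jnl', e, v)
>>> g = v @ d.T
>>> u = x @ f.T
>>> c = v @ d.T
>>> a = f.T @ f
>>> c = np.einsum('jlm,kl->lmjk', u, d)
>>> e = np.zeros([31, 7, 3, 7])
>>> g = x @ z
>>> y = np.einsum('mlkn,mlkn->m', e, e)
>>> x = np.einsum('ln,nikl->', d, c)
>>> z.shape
(3, 3)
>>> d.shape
(11, 7)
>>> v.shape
(13, 3, 7)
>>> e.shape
(31, 7, 3, 7)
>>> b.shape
(13, 3)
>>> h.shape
(5,)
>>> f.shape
(13, 3)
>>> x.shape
()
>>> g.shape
(5, 7, 3)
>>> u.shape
(5, 7, 13)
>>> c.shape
(7, 13, 5, 11)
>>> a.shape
(3, 3)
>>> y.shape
(31,)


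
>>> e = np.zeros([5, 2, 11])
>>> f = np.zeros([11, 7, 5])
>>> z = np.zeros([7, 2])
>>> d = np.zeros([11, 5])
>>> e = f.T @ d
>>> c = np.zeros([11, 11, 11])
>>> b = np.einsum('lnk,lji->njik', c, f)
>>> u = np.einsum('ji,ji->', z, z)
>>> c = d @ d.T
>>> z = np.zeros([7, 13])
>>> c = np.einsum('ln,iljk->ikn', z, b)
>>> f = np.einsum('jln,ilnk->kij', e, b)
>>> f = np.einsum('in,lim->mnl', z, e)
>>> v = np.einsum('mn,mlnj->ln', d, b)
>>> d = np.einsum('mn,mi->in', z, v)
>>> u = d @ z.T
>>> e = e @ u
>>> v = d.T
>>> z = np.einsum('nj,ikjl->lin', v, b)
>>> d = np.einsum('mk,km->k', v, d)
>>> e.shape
(5, 7, 7)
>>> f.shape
(5, 13, 5)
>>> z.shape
(11, 11, 13)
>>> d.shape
(5,)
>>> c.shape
(11, 11, 13)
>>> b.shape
(11, 7, 5, 11)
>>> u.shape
(5, 7)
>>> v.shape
(13, 5)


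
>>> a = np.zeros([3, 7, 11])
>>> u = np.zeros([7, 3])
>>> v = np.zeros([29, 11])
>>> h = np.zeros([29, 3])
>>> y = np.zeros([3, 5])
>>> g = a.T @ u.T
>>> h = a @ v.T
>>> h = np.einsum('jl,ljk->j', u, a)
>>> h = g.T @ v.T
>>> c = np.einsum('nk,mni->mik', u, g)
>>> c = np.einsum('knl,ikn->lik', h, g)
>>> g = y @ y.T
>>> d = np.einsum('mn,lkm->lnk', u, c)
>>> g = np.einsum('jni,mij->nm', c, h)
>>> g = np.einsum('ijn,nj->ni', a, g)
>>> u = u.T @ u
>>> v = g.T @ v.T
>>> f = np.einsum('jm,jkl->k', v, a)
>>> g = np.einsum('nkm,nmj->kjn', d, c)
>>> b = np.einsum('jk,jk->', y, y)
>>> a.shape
(3, 7, 11)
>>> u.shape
(3, 3)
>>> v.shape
(3, 29)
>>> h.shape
(7, 7, 29)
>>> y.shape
(3, 5)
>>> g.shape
(3, 7, 29)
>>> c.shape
(29, 11, 7)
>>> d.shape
(29, 3, 11)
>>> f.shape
(7,)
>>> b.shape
()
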